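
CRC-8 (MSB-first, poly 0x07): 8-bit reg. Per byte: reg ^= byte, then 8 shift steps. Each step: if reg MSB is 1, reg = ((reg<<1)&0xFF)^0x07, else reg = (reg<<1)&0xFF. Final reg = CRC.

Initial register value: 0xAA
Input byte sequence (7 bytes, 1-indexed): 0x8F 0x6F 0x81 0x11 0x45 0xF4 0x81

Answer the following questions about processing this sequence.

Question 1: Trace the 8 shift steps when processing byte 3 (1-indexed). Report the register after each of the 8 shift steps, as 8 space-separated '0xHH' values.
After byte 1 (0x8F): reg=0xFB
After byte 2 (0x6F): reg=0xE5
Register before byte 3: 0xE5
After XOR with byte 0x81: 0x64

Answer: 0xC8 0x97 0x29 0x52 0xA4 0x4F 0x9E 0x3B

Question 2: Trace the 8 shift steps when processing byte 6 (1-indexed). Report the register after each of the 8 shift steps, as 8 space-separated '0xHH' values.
Answer: 0x08 0x10 0x20 0x40 0x80 0x07 0x0E 0x1C

Derivation:
After byte 1 (0x8F): reg=0xFB
After byte 2 (0x6F): reg=0xE5
After byte 3 (0x81): reg=0x3B
After byte 4 (0x11): reg=0xD6
After byte 5 (0x45): reg=0xF0
Register before byte 6: 0xF0
After XOR with byte 0xF4: 0x04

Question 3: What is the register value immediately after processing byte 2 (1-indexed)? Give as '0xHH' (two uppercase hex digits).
Answer: 0xE5

Derivation:
After byte 1 (0x8F): reg=0xFB
After byte 2 (0x6F): reg=0xE5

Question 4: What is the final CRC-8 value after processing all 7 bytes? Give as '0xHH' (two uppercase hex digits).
Answer: 0xDA

Derivation:
After byte 1 (0x8F): reg=0xFB
After byte 2 (0x6F): reg=0xE5
After byte 3 (0x81): reg=0x3B
After byte 4 (0x11): reg=0xD6
After byte 5 (0x45): reg=0xF0
After byte 6 (0xF4): reg=0x1C
After byte 7 (0x81): reg=0xDA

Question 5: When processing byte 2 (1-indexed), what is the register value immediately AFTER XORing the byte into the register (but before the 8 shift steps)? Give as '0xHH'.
Answer: 0x94

Derivation:
Register before byte 2: 0xFB
Byte 2: 0x6F
0xFB XOR 0x6F = 0x94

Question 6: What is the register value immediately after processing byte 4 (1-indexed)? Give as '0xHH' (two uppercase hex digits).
Answer: 0xD6

Derivation:
After byte 1 (0x8F): reg=0xFB
After byte 2 (0x6F): reg=0xE5
After byte 3 (0x81): reg=0x3B
After byte 4 (0x11): reg=0xD6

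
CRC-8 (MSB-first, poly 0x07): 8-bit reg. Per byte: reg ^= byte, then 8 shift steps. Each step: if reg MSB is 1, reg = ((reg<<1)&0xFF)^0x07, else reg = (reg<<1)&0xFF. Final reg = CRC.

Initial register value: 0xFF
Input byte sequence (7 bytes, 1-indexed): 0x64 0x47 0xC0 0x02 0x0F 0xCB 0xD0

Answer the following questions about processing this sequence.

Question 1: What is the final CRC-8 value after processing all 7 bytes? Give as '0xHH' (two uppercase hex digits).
Answer: 0x0C

Derivation:
After byte 1 (0x64): reg=0xC8
After byte 2 (0x47): reg=0xA4
After byte 3 (0xC0): reg=0x3B
After byte 4 (0x02): reg=0xAF
After byte 5 (0x0F): reg=0x69
After byte 6 (0xCB): reg=0x67
After byte 7 (0xD0): reg=0x0C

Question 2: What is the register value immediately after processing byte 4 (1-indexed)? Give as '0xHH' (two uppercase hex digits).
Answer: 0xAF

Derivation:
After byte 1 (0x64): reg=0xC8
After byte 2 (0x47): reg=0xA4
After byte 3 (0xC0): reg=0x3B
After byte 4 (0x02): reg=0xAF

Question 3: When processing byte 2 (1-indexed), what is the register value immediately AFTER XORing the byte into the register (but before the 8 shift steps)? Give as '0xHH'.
Register before byte 2: 0xC8
Byte 2: 0x47
0xC8 XOR 0x47 = 0x8F

Answer: 0x8F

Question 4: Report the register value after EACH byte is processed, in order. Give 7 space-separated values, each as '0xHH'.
0xC8 0xA4 0x3B 0xAF 0x69 0x67 0x0C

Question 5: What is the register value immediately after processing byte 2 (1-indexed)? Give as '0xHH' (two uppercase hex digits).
Answer: 0xA4

Derivation:
After byte 1 (0x64): reg=0xC8
After byte 2 (0x47): reg=0xA4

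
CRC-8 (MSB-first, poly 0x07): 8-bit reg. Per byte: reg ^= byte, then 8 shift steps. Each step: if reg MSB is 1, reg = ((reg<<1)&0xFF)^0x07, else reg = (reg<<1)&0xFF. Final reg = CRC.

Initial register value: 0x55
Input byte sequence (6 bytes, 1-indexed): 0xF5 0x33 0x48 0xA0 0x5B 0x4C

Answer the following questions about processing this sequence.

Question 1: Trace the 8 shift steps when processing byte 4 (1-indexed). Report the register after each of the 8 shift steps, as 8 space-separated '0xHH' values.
After byte 1 (0xF5): reg=0x69
After byte 2 (0x33): reg=0x81
After byte 3 (0x48): reg=0x71
Register before byte 4: 0x71
After XOR with byte 0xA0: 0xD1

Answer: 0xA5 0x4D 0x9A 0x33 0x66 0xCC 0x9F 0x39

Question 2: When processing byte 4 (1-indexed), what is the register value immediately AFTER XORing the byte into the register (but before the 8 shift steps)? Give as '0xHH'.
Register before byte 4: 0x71
Byte 4: 0xA0
0x71 XOR 0xA0 = 0xD1

Answer: 0xD1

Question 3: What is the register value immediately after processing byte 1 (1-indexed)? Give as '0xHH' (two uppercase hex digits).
After byte 1 (0xF5): reg=0x69

Answer: 0x69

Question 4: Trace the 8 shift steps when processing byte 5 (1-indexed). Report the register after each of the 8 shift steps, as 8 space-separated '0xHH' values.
After byte 1 (0xF5): reg=0x69
After byte 2 (0x33): reg=0x81
After byte 3 (0x48): reg=0x71
After byte 4 (0xA0): reg=0x39
Register before byte 5: 0x39
After XOR with byte 0x5B: 0x62

Answer: 0xC4 0x8F 0x19 0x32 0x64 0xC8 0x97 0x29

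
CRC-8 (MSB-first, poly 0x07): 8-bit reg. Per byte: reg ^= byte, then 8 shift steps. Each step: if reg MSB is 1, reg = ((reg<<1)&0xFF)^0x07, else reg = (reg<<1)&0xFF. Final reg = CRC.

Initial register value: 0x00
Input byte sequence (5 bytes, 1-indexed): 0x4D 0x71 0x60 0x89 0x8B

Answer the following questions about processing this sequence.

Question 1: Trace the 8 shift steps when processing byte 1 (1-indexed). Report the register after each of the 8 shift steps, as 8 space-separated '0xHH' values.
Register before byte 1: 0x00
After XOR with byte 0x4D: 0x4D

Answer: 0x9A 0x33 0x66 0xCC 0x9F 0x39 0x72 0xE4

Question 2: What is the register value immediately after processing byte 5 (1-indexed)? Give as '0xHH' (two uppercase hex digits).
Answer: 0x6E

Derivation:
After byte 1 (0x4D): reg=0xE4
After byte 2 (0x71): reg=0xE2
After byte 3 (0x60): reg=0x87
After byte 4 (0x89): reg=0x2A
After byte 5 (0x8B): reg=0x6E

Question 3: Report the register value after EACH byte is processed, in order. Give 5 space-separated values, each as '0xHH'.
0xE4 0xE2 0x87 0x2A 0x6E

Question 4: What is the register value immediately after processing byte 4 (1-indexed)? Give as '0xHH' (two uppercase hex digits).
After byte 1 (0x4D): reg=0xE4
After byte 2 (0x71): reg=0xE2
After byte 3 (0x60): reg=0x87
After byte 4 (0x89): reg=0x2A

Answer: 0x2A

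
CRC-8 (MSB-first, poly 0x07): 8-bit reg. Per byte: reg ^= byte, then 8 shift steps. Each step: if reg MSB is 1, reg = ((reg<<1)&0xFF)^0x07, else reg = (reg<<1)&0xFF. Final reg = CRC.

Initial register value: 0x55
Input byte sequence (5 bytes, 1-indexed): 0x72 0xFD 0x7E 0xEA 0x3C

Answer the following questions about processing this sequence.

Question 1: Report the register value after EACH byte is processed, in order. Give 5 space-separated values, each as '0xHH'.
0xF5 0x38 0xD5 0xBD 0x8E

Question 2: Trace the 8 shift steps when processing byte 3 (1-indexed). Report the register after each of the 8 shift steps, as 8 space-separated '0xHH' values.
Answer: 0x8C 0x1F 0x3E 0x7C 0xF8 0xF7 0xE9 0xD5

Derivation:
After byte 1 (0x72): reg=0xF5
After byte 2 (0xFD): reg=0x38
Register before byte 3: 0x38
After XOR with byte 0x7E: 0x46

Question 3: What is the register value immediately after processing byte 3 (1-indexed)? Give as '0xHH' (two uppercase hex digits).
Answer: 0xD5

Derivation:
After byte 1 (0x72): reg=0xF5
After byte 2 (0xFD): reg=0x38
After byte 3 (0x7E): reg=0xD5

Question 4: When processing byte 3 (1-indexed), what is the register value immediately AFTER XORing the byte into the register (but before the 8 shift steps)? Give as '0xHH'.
Answer: 0x46

Derivation:
Register before byte 3: 0x38
Byte 3: 0x7E
0x38 XOR 0x7E = 0x46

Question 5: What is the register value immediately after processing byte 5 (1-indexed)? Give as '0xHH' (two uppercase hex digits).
After byte 1 (0x72): reg=0xF5
After byte 2 (0xFD): reg=0x38
After byte 3 (0x7E): reg=0xD5
After byte 4 (0xEA): reg=0xBD
After byte 5 (0x3C): reg=0x8E

Answer: 0x8E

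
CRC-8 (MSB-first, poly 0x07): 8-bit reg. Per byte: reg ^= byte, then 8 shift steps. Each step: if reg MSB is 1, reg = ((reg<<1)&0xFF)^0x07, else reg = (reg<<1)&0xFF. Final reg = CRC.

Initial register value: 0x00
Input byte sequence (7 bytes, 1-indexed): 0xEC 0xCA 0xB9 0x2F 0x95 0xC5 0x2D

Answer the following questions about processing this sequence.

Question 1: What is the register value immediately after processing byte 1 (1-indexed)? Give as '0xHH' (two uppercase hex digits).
After byte 1 (0xEC): reg=0x8A

Answer: 0x8A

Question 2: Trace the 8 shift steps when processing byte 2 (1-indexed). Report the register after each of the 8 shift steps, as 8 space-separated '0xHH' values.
Answer: 0x80 0x07 0x0E 0x1C 0x38 0x70 0xE0 0xC7

Derivation:
After byte 1 (0xEC): reg=0x8A
Register before byte 2: 0x8A
After XOR with byte 0xCA: 0x40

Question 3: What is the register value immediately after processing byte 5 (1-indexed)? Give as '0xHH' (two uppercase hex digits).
After byte 1 (0xEC): reg=0x8A
After byte 2 (0xCA): reg=0xC7
After byte 3 (0xB9): reg=0x7D
After byte 4 (0x2F): reg=0xB9
After byte 5 (0x95): reg=0xC4

Answer: 0xC4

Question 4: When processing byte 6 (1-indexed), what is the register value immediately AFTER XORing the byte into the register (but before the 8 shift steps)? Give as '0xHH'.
Register before byte 6: 0xC4
Byte 6: 0xC5
0xC4 XOR 0xC5 = 0x01

Answer: 0x01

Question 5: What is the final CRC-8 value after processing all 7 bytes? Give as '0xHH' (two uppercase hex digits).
Answer: 0xD6

Derivation:
After byte 1 (0xEC): reg=0x8A
After byte 2 (0xCA): reg=0xC7
After byte 3 (0xB9): reg=0x7D
After byte 4 (0x2F): reg=0xB9
After byte 5 (0x95): reg=0xC4
After byte 6 (0xC5): reg=0x07
After byte 7 (0x2D): reg=0xD6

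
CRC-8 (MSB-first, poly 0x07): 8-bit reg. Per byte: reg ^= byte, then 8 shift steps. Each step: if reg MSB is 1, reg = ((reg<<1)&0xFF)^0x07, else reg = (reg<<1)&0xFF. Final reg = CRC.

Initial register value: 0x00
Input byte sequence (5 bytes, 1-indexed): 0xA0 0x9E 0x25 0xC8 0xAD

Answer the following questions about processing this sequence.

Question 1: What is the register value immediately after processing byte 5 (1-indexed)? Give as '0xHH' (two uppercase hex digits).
Answer: 0xED

Derivation:
After byte 1 (0xA0): reg=0x69
After byte 2 (0x9E): reg=0xCB
After byte 3 (0x25): reg=0x84
After byte 4 (0xC8): reg=0xE3
After byte 5 (0xAD): reg=0xED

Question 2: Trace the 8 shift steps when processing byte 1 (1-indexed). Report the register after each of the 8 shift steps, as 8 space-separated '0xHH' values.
Register before byte 1: 0x00
After XOR with byte 0xA0: 0xA0

Answer: 0x47 0x8E 0x1B 0x36 0x6C 0xD8 0xB7 0x69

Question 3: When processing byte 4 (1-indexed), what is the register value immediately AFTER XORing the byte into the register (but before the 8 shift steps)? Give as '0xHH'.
Register before byte 4: 0x84
Byte 4: 0xC8
0x84 XOR 0xC8 = 0x4C

Answer: 0x4C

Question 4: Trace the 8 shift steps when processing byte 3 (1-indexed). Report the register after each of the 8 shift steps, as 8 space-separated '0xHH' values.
After byte 1 (0xA0): reg=0x69
After byte 2 (0x9E): reg=0xCB
Register before byte 3: 0xCB
After XOR with byte 0x25: 0xEE

Answer: 0xDB 0xB1 0x65 0xCA 0x93 0x21 0x42 0x84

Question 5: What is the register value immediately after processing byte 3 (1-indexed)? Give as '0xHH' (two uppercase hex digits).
Answer: 0x84

Derivation:
After byte 1 (0xA0): reg=0x69
After byte 2 (0x9E): reg=0xCB
After byte 3 (0x25): reg=0x84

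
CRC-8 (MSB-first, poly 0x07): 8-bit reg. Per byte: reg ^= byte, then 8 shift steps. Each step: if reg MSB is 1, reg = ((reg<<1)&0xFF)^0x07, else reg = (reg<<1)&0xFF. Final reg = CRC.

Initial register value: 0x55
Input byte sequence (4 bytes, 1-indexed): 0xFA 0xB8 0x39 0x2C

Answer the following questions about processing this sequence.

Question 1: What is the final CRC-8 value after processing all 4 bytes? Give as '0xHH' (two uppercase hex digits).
Answer: 0x16

Derivation:
After byte 1 (0xFA): reg=0x44
After byte 2 (0xB8): reg=0xFA
After byte 3 (0x39): reg=0x47
After byte 4 (0x2C): reg=0x16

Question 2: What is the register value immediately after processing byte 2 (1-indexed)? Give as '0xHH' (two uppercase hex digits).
After byte 1 (0xFA): reg=0x44
After byte 2 (0xB8): reg=0xFA

Answer: 0xFA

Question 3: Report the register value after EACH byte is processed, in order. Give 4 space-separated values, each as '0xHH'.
0x44 0xFA 0x47 0x16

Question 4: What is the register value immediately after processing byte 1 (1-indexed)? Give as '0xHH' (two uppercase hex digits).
Answer: 0x44

Derivation:
After byte 1 (0xFA): reg=0x44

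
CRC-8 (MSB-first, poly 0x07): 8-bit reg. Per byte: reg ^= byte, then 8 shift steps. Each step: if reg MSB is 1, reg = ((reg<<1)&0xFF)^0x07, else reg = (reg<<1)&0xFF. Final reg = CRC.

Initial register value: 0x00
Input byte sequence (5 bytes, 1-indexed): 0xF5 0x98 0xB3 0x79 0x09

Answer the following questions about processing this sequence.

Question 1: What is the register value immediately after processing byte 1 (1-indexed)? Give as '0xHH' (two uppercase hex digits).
Answer: 0xC5

Derivation:
After byte 1 (0xF5): reg=0xC5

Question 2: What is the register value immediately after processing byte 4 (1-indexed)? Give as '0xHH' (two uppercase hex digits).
Answer: 0xAD

Derivation:
After byte 1 (0xF5): reg=0xC5
After byte 2 (0x98): reg=0x94
After byte 3 (0xB3): reg=0xF5
After byte 4 (0x79): reg=0xAD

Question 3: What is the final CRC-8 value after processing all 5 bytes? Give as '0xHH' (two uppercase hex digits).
After byte 1 (0xF5): reg=0xC5
After byte 2 (0x98): reg=0x94
After byte 3 (0xB3): reg=0xF5
After byte 4 (0x79): reg=0xAD
After byte 5 (0x09): reg=0x75

Answer: 0x75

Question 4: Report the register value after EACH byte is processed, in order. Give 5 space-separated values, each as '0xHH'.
0xC5 0x94 0xF5 0xAD 0x75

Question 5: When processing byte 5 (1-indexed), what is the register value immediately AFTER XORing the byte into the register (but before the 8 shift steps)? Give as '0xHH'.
Register before byte 5: 0xAD
Byte 5: 0x09
0xAD XOR 0x09 = 0xA4

Answer: 0xA4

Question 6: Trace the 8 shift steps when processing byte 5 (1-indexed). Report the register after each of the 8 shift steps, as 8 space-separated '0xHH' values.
After byte 1 (0xF5): reg=0xC5
After byte 2 (0x98): reg=0x94
After byte 3 (0xB3): reg=0xF5
After byte 4 (0x79): reg=0xAD
Register before byte 5: 0xAD
After XOR with byte 0x09: 0xA4

Answer: 0x4F 0x9E 0x3B 0x76 0xEC 0xDF 0xB9 0x75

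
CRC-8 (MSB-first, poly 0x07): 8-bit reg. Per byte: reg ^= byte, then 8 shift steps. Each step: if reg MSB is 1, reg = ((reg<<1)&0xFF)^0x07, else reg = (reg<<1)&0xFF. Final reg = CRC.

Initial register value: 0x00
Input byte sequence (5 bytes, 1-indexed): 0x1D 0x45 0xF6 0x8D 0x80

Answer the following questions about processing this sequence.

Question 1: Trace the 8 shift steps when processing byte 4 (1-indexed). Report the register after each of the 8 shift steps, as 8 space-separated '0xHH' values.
Answer: 0xD0 0xA7 0x49 0x92 0x23 0x46 0x8C 0x1F

Derivation:
After byte 1 (0x1D): reg=0x53
After byte 2 (0x45): reg=0x62
After byte 3 (0xF6): reg=0xE5
Register before byte 4: 0xE5
After XOR with byte 0x8D: 0x68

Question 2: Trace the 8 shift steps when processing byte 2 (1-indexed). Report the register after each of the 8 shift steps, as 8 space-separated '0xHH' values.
After byte 1 (0x1D): reg=0x53
Register before byte 2: 0x53
After XOR with byte 0x45: 0x16

Answer: 0x2C 0x58 0xB0 0x67 0xCE 0x9B 0x31 0x62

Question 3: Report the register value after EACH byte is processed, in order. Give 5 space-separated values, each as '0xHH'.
0x53 0x62 0xE5 0x1F 0xD4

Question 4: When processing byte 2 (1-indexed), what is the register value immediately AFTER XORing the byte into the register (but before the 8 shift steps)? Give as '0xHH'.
Answer: 0x16

Derivation:
Register before byte 2: 0x53
Byte 2: 0x45
0x53 XOR 0x45 = 0x16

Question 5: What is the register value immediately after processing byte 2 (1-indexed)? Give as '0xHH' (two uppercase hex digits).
Answer: 0x62

Derivation:
After byte 1 (0x1D): reg=0x53
After byte 2 (0x45): reg=0x62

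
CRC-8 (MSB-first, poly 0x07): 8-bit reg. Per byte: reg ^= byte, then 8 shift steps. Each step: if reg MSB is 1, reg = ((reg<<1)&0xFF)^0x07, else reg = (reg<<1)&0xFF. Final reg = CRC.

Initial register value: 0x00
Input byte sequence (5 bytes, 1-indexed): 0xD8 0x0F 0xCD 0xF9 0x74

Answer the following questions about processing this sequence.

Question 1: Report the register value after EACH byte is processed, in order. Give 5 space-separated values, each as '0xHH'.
0x06 0x3F 0xD0 0xDF 0x58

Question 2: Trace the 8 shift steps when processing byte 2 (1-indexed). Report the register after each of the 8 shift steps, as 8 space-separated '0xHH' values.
After byte 1 (0xD8): reg=0x06
Register before byte 2: 0x06
After XOR with byte 0x0F: 0x09

Answer: 0x12 0x24 0x48 0x90 0x27 0x4E 0x9C 0x3F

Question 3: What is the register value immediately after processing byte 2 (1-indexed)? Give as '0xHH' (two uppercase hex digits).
After byte 1 (0xD8): reg=0x06
After byte 2 (0x0F): reg=0x3F

Answer: 0x3F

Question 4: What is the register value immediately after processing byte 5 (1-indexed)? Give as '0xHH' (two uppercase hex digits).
After byte 1 (0xD8): reg=0x06
After byte 2 (0x0F): reg=0x3F
After byte 3 (0xCD): reg=0xD0
After byte 4 (0xF9): reg=0xDF
After byte 5 (0x74): reg=0x58

Answer: 0x58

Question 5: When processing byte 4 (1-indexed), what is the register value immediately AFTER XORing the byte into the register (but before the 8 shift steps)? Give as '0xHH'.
Answer: 0x29

Derivation:
Register before byte 4: 0xD0
Byte 4: 0xF9
0xD0 XOR 0xF9 = 0x29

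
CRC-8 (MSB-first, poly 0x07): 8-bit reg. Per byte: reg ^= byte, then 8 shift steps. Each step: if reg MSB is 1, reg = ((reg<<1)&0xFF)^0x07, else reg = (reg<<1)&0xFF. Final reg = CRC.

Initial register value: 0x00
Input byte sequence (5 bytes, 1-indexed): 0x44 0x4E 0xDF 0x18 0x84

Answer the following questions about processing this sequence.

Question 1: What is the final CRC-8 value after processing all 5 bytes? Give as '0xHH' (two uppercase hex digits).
After byte 1 (0x44): reg=0xDB
After byte 2 (0x4E): reg=0xE2
After byte 3 (0xDF): reg=0xB3
After byte 4 (0x18): reg=0x58
After byte 5 (0x84): reg=0x1A

Answer: 0x1A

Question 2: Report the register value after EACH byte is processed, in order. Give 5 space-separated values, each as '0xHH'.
0xDB 0xE2 0xB3 0x58 0x1A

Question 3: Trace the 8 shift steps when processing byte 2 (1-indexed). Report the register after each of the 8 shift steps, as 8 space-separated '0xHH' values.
After byte 1 (0x44): reg=0xDB
Register before byte 2: 0xDB
After XOR with byte 0x4E: 0x95

Answer: 0x2D 0x5A 0xB4 0x6F 0xDE 0xBB 0x71 0xE2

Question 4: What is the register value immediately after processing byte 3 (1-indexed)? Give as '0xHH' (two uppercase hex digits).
Answer: 0xB3

Derivation:
After byte 1 (0x44): reg=0xDB
After byte 2 (0x4E): reg=0xE2
After byte 3 (0xDF): reg=0xB3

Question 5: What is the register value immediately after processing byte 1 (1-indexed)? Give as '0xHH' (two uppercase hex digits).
After byte 1 (0x44): reg=0xDB

Answer: 0xDB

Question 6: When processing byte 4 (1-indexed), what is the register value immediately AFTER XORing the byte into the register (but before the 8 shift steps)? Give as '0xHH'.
Answer: 0xAB

Derivation:
Register before byte 4: 0xB3
Byte 4: 0x18
0xB3 XOR 0x18 = 0xAB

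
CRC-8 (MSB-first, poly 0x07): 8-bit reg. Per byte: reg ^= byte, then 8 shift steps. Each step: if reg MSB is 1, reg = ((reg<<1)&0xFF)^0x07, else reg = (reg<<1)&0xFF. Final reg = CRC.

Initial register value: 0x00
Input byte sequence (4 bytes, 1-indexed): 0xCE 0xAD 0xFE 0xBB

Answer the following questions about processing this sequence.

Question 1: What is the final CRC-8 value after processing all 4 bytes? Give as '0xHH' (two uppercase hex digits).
After byte 1 (0xCE): reg=0x64
After byte 2 (0xAD): reg=0x71
After byte 3 (0xFE): reg=0xA4
After byte 4 (0xBB): reg=0x5D

Answer: 0x5D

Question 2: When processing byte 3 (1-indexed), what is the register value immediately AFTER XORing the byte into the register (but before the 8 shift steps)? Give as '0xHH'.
Register before byte 3: 0x71
Byte 3: 0xFE
0x71 XOR 0xFE = 0x8F

Answer: 0x8F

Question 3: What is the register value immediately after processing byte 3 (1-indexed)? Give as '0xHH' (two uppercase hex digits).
Answer: 0xA4

Derivation:
After byte 1 (0xCE): reg=0x64
After byte 2 (0xAD): reg=0x71
After byte 3 (0xFE): reg=0xA4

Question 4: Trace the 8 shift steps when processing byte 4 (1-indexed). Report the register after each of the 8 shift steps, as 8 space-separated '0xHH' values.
After byte 1 (0xCE): reg=0x64
After byte 2 (0xAD): reg=0x71
After byte 3 (0xFE): reg=0xA4
Register before byte 4: 0xA4
After XOR with byte 0xBB: 0x1F

Answer: 0x3E 0x7C 0xF8 0xF7 0xE9 0xD5 0xAD 0x5D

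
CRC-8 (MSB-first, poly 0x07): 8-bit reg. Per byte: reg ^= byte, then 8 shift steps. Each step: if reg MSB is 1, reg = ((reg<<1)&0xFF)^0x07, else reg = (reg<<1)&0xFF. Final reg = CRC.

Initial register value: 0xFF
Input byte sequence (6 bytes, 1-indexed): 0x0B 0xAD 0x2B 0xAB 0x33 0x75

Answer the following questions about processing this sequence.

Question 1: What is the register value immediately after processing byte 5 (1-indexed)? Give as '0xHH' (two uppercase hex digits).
After byte 1 (0x0B): reg=0xC2
After byte 2 (0xAD): reg=0x0A
After byte 3 (0x2B): reg=0xE7
After byte 4 (0xAB): reg=0xE3
After byte 5 (0x33): reg=0x3E

Answer: 0x3E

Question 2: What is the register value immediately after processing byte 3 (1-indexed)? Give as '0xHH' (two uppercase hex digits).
After byte 1 (0x0B): reg=0xC2
After byte 2 (0xAD): reg=0x0A
After byte 3 (0x2B): reg=0xE7

Answer: 0xE7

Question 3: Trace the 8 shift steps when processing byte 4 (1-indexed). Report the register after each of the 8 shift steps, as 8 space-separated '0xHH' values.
Answer: 0x98 0x37 0x6E 0xDC 0xBF 0x79 0xF2 0xE3

Derivation:
After byte 1 (0x0B): reg=0xC2
After byte 2 (0xAD): reg=0x0A
After byte 3 (0x2B): reg=0xE7
Register before byte 4: 0xE7
After XOR with byte 0xAB: 0x4C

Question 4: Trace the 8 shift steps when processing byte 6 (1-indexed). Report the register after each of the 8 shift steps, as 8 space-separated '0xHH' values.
After byte 1 (0x0B): reg=0xC2
After byte 2 (0xAD): reg=0x0A
After byte 3 (0x2B): reg=0xE7
After byte 4 (0xAB): reg=0xE3
After byte 5 (0x33): reg=0x3E
Register before byte 6: 0x3E
After XOR with byte 0x75: 0x4B

Answer: 0x96 0x2B 0x56 0xAC 0x5F 0xBE 0x7B 0xF6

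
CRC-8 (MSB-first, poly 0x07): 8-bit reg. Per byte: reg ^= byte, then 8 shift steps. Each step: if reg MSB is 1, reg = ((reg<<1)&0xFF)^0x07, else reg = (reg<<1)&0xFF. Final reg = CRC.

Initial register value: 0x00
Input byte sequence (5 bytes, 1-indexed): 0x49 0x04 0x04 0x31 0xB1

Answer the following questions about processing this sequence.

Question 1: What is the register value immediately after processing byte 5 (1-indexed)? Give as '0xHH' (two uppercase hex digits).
After byte 1 (0x49): reg=0xF8
After byte 2 (0x04): reg=0xFA
After byte 3 (0x04): reg=0xF4
After byte 4 (0x31): reg=0x55
After byte 5 (0xB1): reg=0xB2

Answer: 0xB2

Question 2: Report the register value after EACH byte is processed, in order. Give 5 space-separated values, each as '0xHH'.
0xF8 0xFA 0xF4 0x55 0xB2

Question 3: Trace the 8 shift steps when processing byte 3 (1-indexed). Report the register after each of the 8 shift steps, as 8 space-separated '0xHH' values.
Answer: 0xFB 0xF1 0xE5 0xCD 0x9D 0x3D 0x7A 0xF4

Derivation:
After byte 1 (0x49): reg=0xF8
After byte 2 (0x04): reg=0xFA
Register before byte 3: 0xFA
After XOR with byte 0x04: 0xFE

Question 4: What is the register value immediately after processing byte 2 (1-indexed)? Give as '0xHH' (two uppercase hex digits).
After byte 1 (0x49): reg=0xF8
After byte 2 (0x04): reg=0xFA

Answer: 0xFA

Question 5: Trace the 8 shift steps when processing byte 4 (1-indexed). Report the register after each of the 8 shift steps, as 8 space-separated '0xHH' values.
Answer: 0x8D 0x1D 0x3A 0x74 0xE8 0xD7 0xA9 0x55

Derivation:
After byte 1 (0x49): reg=0xF8
After byte 2 (0x04): reg=0xFA
After byte 3 (0x04): reg=0xF4
Register before byte 4: 0xF4
After XOR with byte 0x31: 0xC5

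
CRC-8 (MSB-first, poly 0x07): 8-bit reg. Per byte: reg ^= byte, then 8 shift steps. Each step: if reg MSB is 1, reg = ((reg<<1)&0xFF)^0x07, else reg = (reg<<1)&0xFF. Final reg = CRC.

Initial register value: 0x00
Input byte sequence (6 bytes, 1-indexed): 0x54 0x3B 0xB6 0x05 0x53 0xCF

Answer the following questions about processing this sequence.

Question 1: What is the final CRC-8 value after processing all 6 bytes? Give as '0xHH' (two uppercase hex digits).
Answer: 0xD9

Derivation:
After byte 1 (0x54): reg=0xAB
After byte 2 (0x3B): reg=0xF9
After byte 3 (0xB6): reg=0xEA
After byte 4 (0x05): reg=0x83
After byte 5 (0x53): reg=0x3E
After byte 6 (0xCF): reg=0xD9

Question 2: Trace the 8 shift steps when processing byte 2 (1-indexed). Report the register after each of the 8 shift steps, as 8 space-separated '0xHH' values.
Answer: 0x27 0x4E 0x9C 0x3F 0x7E 0xFC 0xFF 0xF9

Derivation:
After byte 1 (0x54): reg=0xAB
Register before byte 2: 0xAB
After XOR with byte 0x3B: 0x90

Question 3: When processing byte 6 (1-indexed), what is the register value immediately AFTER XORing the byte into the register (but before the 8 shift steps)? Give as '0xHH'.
Register before byte 6: 0x3E
Byte 6: 0xCF
0x3E XOR 0xCF = 0xF1

Answer: 0xF1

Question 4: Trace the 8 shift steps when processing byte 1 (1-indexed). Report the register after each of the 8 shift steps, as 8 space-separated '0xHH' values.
Register before byte 1: 0x00
After XOR with byte 0x54: 0x54

Answer: 0xA8 0x57 0xAE 0x5B 0xB6 0x6B 0xD6 0xAB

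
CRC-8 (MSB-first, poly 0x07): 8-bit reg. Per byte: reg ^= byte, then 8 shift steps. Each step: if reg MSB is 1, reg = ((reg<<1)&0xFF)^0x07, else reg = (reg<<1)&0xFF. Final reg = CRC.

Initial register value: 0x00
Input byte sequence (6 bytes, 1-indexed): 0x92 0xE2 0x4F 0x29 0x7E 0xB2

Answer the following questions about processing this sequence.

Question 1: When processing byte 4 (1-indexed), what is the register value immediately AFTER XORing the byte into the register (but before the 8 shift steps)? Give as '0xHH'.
Answer: 0xD5

Derivation:
Register before byte 4: 0xFC
Byte 4: 0x29
0xFC XOR 0x29 = 0xD5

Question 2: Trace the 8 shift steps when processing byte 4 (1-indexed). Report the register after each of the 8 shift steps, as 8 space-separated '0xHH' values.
After byte 1 (0x92): reg=0xF7
After byte 2 (0xE2): reg=0x6B
After byte 3 (0x4F): reg=0xFC
Register before byte 4: 0xFC
After XOR with byte 0x29: 0xD5

Answer: 0xAD 0x5D 0xBA 0x73 0xE6 0xCB 0x91 0x25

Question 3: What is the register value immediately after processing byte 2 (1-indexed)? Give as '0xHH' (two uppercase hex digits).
Answer: 0x6B

Derivation:
After byte 1 (0x92): reg=0xF7
After byte 2 (0xE2): reg=0x6B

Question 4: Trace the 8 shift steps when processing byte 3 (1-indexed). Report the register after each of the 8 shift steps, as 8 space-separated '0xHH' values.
Answer: 0x48 0x90 0x27 0x4E 0x9C 0x3F 0x7E 0xFC

Derivation:
After byte 1 (0x92): reg=0xF7
After byte 2 (0xE2): reg=0x6B
Register before byte 3: 0x6B
After XOR with byte 0x4F: 0x24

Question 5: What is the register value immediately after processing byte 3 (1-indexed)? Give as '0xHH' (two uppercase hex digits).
After byte 1 (0x92): reg=0xF7
After byte 2 (0xE2): reg=0x6B
After byte 3 (0x4F): reg=0xFC

Answer: 0xFC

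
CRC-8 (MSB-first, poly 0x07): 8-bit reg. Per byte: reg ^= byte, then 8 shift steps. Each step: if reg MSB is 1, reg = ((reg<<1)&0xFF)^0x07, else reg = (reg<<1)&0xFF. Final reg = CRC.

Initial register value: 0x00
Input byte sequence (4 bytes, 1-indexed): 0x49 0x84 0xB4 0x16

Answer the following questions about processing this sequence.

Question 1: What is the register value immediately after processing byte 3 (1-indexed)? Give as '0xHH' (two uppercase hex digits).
Answer: 0x5B

Derivation:
After byte 1 (0x49): reg=0xF8
After byte 2 (0x84): reg=0x73
After byte 3 (0xB4): reg=0x5B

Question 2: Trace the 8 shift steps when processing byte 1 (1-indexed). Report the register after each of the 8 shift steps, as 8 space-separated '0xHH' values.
Register before byte 1: 0x00
After XOR with byte 0x49: 0x49

Answer: 0x92 0x23 0x46 0x8C 0x1F 0x3E 0x7C 0xF8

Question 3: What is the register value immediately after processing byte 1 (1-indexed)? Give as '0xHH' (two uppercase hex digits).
After byte 1 (0x49): reg=0xF8

Answer: 0xF8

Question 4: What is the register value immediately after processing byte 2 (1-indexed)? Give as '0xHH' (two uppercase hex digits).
Answer: 0x73

Derivation:
After byte 1 (0x49): reg=0xF8
After byte 2 (0x84): reg=0x73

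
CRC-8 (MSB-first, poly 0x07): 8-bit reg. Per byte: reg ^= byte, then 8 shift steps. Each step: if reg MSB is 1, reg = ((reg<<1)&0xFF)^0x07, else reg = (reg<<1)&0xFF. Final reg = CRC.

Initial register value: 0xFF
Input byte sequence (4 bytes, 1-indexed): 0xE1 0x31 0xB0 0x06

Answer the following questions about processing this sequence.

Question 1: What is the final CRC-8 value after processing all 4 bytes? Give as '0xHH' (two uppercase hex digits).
After byte 1 (0xE1): reg=0x5A
After byte 2 (0x31): reg=0x16
After byte 3 (0xB0): reg=0x7B
After byte 4 (0x06): reg=0x74

Answer: 0x74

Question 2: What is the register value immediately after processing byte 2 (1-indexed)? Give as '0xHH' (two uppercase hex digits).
Answer: 0x16

Derivation:
After byte 1 (0xE1): reg=0x5A
After byte 2 (0x31): reg=0x16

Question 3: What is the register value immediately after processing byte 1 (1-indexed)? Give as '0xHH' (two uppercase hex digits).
After byte 1 (0xE1): reg=0x5A

Answer: 0x5A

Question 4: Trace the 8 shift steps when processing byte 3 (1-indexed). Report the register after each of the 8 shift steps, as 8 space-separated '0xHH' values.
Answer: 0x4B 0x96 0x2B 0x56 0xAC 0x5F 0xBE 0x7B

Derivation:
After byte 1 (0xE1): reg=0x5A
After byte 2 (0x31): reg=0x16
Register before byte 3: 0x16
After XOR with byte 0xB0: 0xA6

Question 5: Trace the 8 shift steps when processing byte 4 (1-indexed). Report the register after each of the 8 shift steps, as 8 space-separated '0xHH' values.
Answer: 0xFA 0xF3 0xE1 0xC5 0x8D 0x1D 0x3A 0x74

Derivation:
After byte 1 (0xE1): reg=0x5A
After byte 2 (0x31): reg=0x16
After byte 3 (0xB0): reg=0x7B
Register before byte 4: 0x7B
After XOR with byte 0x06: 0x7D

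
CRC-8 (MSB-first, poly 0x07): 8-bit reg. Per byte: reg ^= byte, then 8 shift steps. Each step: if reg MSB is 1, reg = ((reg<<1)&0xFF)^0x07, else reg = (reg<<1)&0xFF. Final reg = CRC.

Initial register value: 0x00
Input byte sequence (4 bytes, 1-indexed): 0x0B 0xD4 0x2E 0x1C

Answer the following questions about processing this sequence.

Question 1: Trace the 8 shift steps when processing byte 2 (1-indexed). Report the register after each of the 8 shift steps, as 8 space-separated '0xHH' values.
Answer: 0xCD 0x9D 0x3D 0x7A 0xF4 0xEF 0xD9 0xB5

Derivation:
After byte 1 (0x0B): reg=0x31
Register before byte 2: 0x31
After XOR with byte 0xD4: 0xE5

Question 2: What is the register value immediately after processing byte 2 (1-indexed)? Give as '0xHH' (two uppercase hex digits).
After byte 1 (0x0B): reg=0x31
After byte 2 (0xD4): reg=0xB5

Answer: 0xB5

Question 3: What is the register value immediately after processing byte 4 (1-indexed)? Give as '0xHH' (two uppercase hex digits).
After byte 1 (0x0B): reg=0x31
After byte 2 (0xD4): reg=0xB5
After byte 3 (0x2E): reg=0xC8
After byte 4 (0x1C): reg=0x22

Answer: 0x22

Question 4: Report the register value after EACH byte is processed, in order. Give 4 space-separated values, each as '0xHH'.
0x31 0xB5 0xC8 0x22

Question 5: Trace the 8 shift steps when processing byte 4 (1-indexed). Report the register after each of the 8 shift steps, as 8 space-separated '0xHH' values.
After byte 1 (0x0B): reg=0x31
After byte 2 (0xD4): reg=0xB5
After byte 3 (0x2E): reg=0xC8
Register before byte 4: 0xC8
After XOR with byte 0x1C: 0xD4

Answer: 0xAF 0x59 0xB2 0x63 0xC6 0x8B 0x11 0x22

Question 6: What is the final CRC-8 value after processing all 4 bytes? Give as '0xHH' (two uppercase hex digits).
After byte 1 (0x0B): reg=0x31
After byte 2 (0xD4): reg=0xB5
After byte 3 (0x2E): reg=0xC8
After byte 4 (0x1C): reg=0x22

Answer: 0x22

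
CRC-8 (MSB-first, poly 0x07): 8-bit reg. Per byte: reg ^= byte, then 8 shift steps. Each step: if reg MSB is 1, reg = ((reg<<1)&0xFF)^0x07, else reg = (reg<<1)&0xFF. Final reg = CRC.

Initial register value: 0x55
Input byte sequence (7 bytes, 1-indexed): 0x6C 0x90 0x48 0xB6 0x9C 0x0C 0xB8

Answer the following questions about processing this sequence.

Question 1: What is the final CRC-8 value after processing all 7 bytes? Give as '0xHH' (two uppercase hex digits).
Answer: 0x86

Derivation:
After byte 1 (0x6C): reg=0xAF
After byte 2 (0x90): reg=0xBD
After byte 3 (0x48): reg=0xC5
After byte 4 (0xB6): reg=0x5E
After byte 5 (0x9C): reg=0x40
After byte 6 (0x0C): reg=0xE3
After byte 7 (0xB8): reg=0x86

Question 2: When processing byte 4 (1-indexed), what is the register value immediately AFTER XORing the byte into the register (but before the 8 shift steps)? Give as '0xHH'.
Answer: 0x73

Derivation:
Register before byte 4: 0xC5
Byte 4: 0xB6
0xC5 XOR 0xB6 = 0x73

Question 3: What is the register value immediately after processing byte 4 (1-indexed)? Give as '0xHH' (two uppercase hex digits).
Answer: 0x5E

Derivation:
After byte 1 (0x6C): reg=0xAF
After byte 2 (0x90): reg=0xBD
After byte 3 (0x48): reg=0xC5
After byte 4 (0xB6): reg=0x5E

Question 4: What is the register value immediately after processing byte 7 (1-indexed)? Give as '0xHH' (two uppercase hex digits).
After byte 1 (0x6C): reg=0xAF
After byte 2 (0x90): reg=0xBD
After byte 3 (0x48): reg=0xC5
After byte 4 (0xB6): reg=0x5E
After byte 5 (0x9C): reg=0x40
After byte 6 (0x0C): reg=0xE3
After byte 7 (0xB8): reg=0x86

Answer: 0x86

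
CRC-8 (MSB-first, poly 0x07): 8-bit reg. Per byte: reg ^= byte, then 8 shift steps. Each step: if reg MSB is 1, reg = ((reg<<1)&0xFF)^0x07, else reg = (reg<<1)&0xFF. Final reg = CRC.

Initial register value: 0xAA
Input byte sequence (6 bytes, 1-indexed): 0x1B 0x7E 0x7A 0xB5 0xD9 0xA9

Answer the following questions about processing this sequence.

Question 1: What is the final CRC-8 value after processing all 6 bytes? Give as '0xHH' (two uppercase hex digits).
Answer: 0x79

Derivation:
After byte 1 (0x1B): reg=0x1E
After byte 2 (0x7E): reg=0x27
After byte 3 (0x7A): reg=0x94
After byte 4 (0xB5): reg=0xE7
After byte 5 (0xD9): reg=0xBA
After byte 6 (0xA9): reg=0x79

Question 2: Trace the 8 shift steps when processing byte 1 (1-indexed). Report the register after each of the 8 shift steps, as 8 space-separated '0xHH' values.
Register before byte 1: 0xAA
After XOR with byte 0x1B: 0xB1

Answer: 0x65 0xCA 0x93 0x21 0x42 0x84 0x0F 0x1E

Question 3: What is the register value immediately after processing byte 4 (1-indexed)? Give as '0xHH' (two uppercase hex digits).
After byte 1 (0x1B): reg=0x1E
After byte 2 (0x7E): reg=0x27
After byte 3 (0x7A): reg=0x94
After byte 4 (0xB5): reg=0xE7

Answer: 0xE7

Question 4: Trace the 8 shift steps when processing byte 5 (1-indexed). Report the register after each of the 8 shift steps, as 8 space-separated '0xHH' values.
After byte 1 (0x1B): reg=0x1E
After byte 2 (0x7E): reg=0x27
After byte 3 (0x7A): reg=0x94
After byte 4 (0xB5): reg=0xE7
Register before byte 5: 0xE7
After XOR with byte 0xD9: 0x3E

Answer: 0x7C 0xF8 0xF7 0xE9 0xD5 0xAD 0x5D 0xBA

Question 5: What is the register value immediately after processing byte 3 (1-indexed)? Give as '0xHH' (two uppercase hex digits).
After byte 1 (0x1B): reg=0x1E
After byte 2 (0x7E): reg=0x27
After byte 3 (0x7A): reg=0x94

Answer: 0x94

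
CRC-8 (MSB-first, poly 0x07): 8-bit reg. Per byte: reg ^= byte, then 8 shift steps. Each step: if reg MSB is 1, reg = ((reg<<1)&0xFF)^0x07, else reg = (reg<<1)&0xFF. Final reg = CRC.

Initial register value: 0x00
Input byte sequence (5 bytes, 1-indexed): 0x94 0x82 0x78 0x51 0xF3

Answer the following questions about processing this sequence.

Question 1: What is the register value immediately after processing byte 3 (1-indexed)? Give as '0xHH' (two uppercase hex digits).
Answer: 0xF1

Derivation:
After byte 1 (0x94): reg=0xE5
After byte 2 (0x82): reg=0x32
After byte 3 (0x78): reg=0xF1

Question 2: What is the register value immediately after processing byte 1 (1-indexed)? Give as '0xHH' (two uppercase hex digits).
Answer: 0xE5

Derivation:
After byte 1 (0x94): reg=0xE5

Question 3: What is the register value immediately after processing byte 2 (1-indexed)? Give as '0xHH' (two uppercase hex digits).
Answer: 0x32

Derivation:
After byte 1 (0x94): reg=0xE5
After byte 2 (0x82): reg=0x32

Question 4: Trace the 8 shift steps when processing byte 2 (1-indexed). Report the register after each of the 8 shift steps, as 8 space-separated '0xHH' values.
Answer: 0xCE 0x9B 0x31 0x62 0xC4 0x8F 0x19 0x32

Derivation:
After byte 1 (0x94): reg=0xE5
Register before byte 2: 0xE5
After XOR with byte 0x82: 0x67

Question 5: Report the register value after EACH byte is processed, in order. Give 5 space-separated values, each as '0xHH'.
0xE5 0x32 0xF1 0x69 0xCF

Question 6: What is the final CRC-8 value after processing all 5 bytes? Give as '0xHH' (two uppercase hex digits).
After byte 1 (0x94): reg=0xE5
After byte 2 (0x82): reg=0x32
After byte 3 (0x78): reg=0xF1
After byte 4 (0x51): reg=0x69
After byte 5 (0xF3): reg=0xCF

Answer: 0xCF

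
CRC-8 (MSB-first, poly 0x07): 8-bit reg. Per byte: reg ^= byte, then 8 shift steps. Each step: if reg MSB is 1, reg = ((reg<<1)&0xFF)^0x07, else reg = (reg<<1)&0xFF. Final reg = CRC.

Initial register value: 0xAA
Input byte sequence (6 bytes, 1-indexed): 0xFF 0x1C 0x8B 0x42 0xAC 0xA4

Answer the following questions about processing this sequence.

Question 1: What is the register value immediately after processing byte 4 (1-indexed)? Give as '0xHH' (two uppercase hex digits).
Answer: 0x02

Derivation:
After byte 1 (0xFF): reg=0xAC
After byte 2 (0x1C): reg=0x19
After byte 3 (0x8B): reg=0xF7
After byte 4 (0x42): reg=0x02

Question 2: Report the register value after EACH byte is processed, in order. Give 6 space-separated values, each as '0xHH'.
0xAC 0x19 0xF7 0x02 0x43 0xBB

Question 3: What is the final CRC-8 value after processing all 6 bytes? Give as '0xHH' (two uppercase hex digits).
Answer: 0xBB

Derivation:
After byte 1 (0xFF): reg=0xAC
After byte 2 (0x1C): reg=0x19
After byte 3 (0x8B): reg=0xF7
After byte 4 (0x42): reg=0x02
After byte 5 (0xAC): reg=0x43
After byte 6 (0xA4): reg=0xBB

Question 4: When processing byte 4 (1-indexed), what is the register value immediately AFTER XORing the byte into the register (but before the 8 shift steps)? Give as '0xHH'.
Answer: 0xB5

Derivation:
Register before byte 4: 0xF7
Byte 4: 0x42
0xF7 XOR 0x42 = 0xB5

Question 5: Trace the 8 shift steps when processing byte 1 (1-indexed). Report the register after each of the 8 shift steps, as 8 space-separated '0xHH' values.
Register before byte 1: 0xAA
After XOR with byte 0xFF: 0x55

Answer: 0xAA 0x53 0xA6 0x4B 0x96 0x2B 0x56 0xAC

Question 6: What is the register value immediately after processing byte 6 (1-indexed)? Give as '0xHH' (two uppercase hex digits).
After byte 1 (0xFF): reg=0xAC
After byte 2 (0x1C): reg=0x19
After byte 3 (0x8B): reg=0xF7
After byte 4 (0x42): reg=0x02
After byte 5 (0xAC): reg=0x43
After byte 6 (0xA4): reg=0xBB

Answer: 0xBB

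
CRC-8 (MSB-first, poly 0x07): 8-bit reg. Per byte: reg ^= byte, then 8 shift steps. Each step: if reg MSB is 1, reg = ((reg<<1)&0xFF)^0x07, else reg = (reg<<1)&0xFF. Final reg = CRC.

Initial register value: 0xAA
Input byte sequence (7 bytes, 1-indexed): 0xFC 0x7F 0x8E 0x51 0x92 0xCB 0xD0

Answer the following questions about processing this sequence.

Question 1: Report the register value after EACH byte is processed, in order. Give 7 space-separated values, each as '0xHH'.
0xA5 0x08 0x9B 0x78 0x98 0xBE 0x0D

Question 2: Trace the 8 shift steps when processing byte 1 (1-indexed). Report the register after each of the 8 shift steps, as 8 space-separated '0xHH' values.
Answer: 0xAC 0x5F 0xBE 0x7B 0xF6 0xEB 0xD1 0xA5

Derivation:
Register before byte 1: 0xAA
After XOR with byte 0xFC: 0x56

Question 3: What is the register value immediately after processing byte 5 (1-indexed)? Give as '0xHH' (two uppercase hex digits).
Answer: 0x98

Derivation:
After byte 1 (0xFC): reg=0xA5
After byte 2 (0x7F): reg=0x08
After byte 3 (0x8E): reg=0x9B
After byte 4 (0x51): reg=0x78
After byte 5 (0x92): reg=0x98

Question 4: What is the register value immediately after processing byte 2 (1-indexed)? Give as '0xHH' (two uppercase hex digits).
Answer: 0x08

Derivation:
After byte 1 (0xFC): reg=0xA5
After byte 2 (0x7F): reg=0x08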